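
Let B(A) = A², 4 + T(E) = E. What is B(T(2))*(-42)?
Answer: -168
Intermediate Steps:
T(E) = -4 + E
B(T(2))*(-42) = (-4 + 2)²*(-42) = (-2)²*(-42) = 4*(-42) = -168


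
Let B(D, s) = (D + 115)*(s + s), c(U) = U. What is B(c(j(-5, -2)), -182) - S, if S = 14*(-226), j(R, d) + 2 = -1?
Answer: -37604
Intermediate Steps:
j(R, d) = -3 (j(R, d) = -2 - 1 = -3)
B(D, s) = 2*s*(115 + D) (B(D, s) = (115 + D)*(2*s) = 2*s*(115 + D))
S = -3164
B(c(j(-5, -2)), -182) - S = 2*(-182)*(115 - 3) - 1*(-3164) = 2*(-182)*112 + 3164 = -40768 + 3164 = -37604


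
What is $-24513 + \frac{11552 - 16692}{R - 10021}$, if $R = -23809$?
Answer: $- \frac{82926965}{3383} \approx -24513.0$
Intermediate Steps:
$-24513 + \frac{11552 - 16692}{R - 10021} = -24513 + \frac{11552 - 16692}{-23809 - 10021} = -24513 - \frac{5140}{-33830} = -24513 - - \frac{514}{3383} = -24513 + \frac{514}{3383} = - \frac{82926965}{3383}$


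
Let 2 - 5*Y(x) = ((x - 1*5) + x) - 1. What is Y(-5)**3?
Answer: 5832/125 ≈ 46.656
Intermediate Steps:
Y(x) = 8/5 - 2*x/5 (Y(x) = 2/5 - (((x - 1*5) + x) - 1)/5 = 2/5 - (((x - 5) + x) - 1)/5 = 2/5 - (((-5 + x) + x) - 1)/5 = 2/5 - ((-5 + 2*x) - 1)/5 = 2/5 - (-6 + 2*x)/5 = 2/5 + (6/5 - 2*x/5) = 8/5 - 2*x/5)
Y(-5)**3 = (8/5 - 2/5*(-5))**3 = (8/5 + 2)**3 = (18/5)**3 = 5832/125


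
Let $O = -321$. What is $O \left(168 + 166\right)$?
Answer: $-107214$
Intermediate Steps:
$O \left(168 + 166\right) = - 321 \left(168 + 166\right) = \left(-321\right) 334 = -107214$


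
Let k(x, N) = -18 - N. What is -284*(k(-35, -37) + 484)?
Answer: -142852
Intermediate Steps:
-284*(k(-35, -37) + 484) = -284*((-18 - 1*(-37)) + 484) = -284*((-18 + 37) + 484) = -284*(19 + 484) = -284*503 = -142852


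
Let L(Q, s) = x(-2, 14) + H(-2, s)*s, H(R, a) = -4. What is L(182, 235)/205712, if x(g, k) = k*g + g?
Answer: -485/102856 ≈ -0.0047153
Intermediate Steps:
x(g, k) = g + g*k (x(g, k) = g*k + g = g + g*k)
L(Q, s) = -30 - 4*s (L(Q, s) = -2*(1 + 14) - 4*s = -2*15 - 4*s = -30 - 4*s)
L(182, 235)/205712 = (-30 - 4*235)/205712 = (-30 - 940)*(1/205712) = -970*1/205712 = -485/102856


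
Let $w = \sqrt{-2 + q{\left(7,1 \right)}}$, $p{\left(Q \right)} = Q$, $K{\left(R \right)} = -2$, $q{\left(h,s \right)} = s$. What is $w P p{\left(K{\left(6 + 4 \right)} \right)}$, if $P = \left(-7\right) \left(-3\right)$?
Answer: $- 42 i \approx - 42.0 i$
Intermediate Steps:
$P = 21$
$w = i$ ($w = \sqrt{-2 + 1} = \sqrt{-1} = i \approx 1.0 i$)
$w P p{\left(K{\left(6 + 4 \right)} \right)} = i 21 \left(-2\right) = 21 i \left(-2\right) = - 42 i$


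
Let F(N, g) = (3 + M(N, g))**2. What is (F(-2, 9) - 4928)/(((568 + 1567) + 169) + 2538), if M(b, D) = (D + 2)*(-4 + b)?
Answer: -959/4842 ≈ -0.19806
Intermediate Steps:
M(b, D) = (-4 + b)*(2 + D) (M(b, D) = (2 + D)*(-4 + b) = (-4 + b)*(2 + D))
F(N, g) = (-5 - 4*g + 2*N + N*g)**2 (F(N, g) = (3 + (-8 - 4*g + 2*N + g*N))**2 = (3 + (-8 - 4*g + 2*N + N*g))**2 = (-5 - 4*g + 2*N + N*g)**2)
(F(-2, 9) - 4928)/(((568 + 1567) + 169) + 2538) = ((-5 - 4*9 + 2*(-2) - 2*9)**2 - 4928)/(((568 + 1567) + 169) + 2538) = ((-5 - 36 - 4 - 18)**2 - 4928)/((2135 + 169) + 2538) = ((-63)**2 - 4928)/(2304 + 2538) = (3969 - 4928)/4842 = -959*1/4842 = -959/4842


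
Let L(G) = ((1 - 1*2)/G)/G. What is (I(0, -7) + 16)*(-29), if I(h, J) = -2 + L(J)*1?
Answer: -19865/49 ≈ -405.41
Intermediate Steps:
L(G) = -1/G² (L(G) = ((1 - 2)/G)/G = (-1/G)/G = -1/G²)
I(h, J) = -2 - 1/J² (I(h, J) = -2 - 1/J²*1 = -2 - 1/J²)
(I(0, -7) + 16)*(-29) = ((-2 - 1/(-7)²) + 16)*(-29) = ((-2 - 1*1/49) + 16)*(-29) = ((-2 - 1/49) + 16)*(-29) = (-99/49 + 16)*(-29) = (685/49)*(-29) = -19865/49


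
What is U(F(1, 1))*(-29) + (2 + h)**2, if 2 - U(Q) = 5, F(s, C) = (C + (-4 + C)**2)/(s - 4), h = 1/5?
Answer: 2296/25 ≈ 91.840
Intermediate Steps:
h = 1/5 ≈ 0.20000
F(s, C) = (C + (-4 + C)**2)/(-4 + s)
U(Q) = -3 (U(Q) = 2 - 1*5 = 2 - 5 = -3)
U(F(1, 1))*(-29) + (2 + h)**2 = -3*(-29) + (2 + 1/5)**2 = 87 + (11/5)**2 = 87 + 121/25 = 2296/25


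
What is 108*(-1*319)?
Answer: -34452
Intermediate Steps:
108*(-1*319) = 108*(-319) = -34452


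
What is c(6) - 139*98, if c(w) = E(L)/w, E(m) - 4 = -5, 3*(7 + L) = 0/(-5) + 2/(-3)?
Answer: -81733/6 ≈ -13622.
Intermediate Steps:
L = -65/9 (L = -7 + (0/(-5) + 2/(-3))/3 = -7 + (0*(-⅕) + 2*(-⅓))/3 = -7 + (0 - ⅔)/3 = -7 + (⅓)*(-⅔) = -7 - 2/9 = -65/9 ≈ -7.2222)
E(m) = -1 (E(m) = 4 - 5 = -1)
c(w) = -1/w
c(6) - 139*98 = -1/6 - 139*98 = -1*⅙ - 13622 = -⅙ - 13622 = -81733/6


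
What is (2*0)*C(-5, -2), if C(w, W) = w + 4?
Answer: 0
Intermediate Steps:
C(w, W) = 4 + w
(2*0)*C(-5, -2) = (2*0)*(4 - 5) = 0*(-1) = 0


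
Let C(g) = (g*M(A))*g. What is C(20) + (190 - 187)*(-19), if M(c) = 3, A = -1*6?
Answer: 1143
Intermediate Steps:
A = -6
C(g) = 3*g² (C(g) = (g*3)*g = (3*g)*g = 3*g²)
C(20) + (190 - 187)*(-19) = 3*20² + (190 - 187)*(-19) = 3*400 + 3*(-19) = 1200 - 57 = 1143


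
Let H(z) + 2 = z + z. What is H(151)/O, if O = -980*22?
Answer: -15/1078 ≈ -0.013915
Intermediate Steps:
O = -21560
H(z) = -2 + 2*z (H(z) = -2 + (z + z) = -2 + 2*z)
H(151)/O = (-2 + 2*151)/(-21560) = (-2 + 302)*(-1/21560) = 300*(-1/21560) = -15/1078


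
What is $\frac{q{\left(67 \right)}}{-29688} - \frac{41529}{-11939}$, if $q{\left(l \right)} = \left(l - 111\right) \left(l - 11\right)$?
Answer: $\frac{157791331}{44305629} \approx 3.5614$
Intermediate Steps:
$q{\left(l \right)} = \left(-111 + l\right) \left(-11 + l\right)$
$\frac{q{\left(67 \right)}}{-29688} - \frac{41529}{-11939} = \frac{1221 + 67^{2} - 8174}{-29688} - \frac{41529}{-11939} = \left(1221 + 4489 - 8174\right) \left(- \frac{1}{29688}\right) - - \frac{41529}{11939} = \left(-2464\right) \left(- \frac{1}{29688}\right) + \frac{41529}{11939} = \frac{308}{3711} + \frac{41529}{11939} = \frac{157791331}{44305629}$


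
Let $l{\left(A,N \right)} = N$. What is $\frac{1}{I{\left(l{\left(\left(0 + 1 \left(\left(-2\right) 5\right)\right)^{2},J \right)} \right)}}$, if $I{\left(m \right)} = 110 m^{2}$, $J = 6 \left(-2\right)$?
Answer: $\frac{1}{15840} \approx 6.3131 \cdot 10^{-5}$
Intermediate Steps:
$J = -12$
$\frac{1}{I{\left(l{\left(\left(0 + 1 \left(\left(-2\right) 5\right)\right)^{2},J \right)} \right)}} = \frac{1}{110 \left(-12\right)^{2}} = \frac{1}{110 \cdot 144} = \frac{1}{15840}$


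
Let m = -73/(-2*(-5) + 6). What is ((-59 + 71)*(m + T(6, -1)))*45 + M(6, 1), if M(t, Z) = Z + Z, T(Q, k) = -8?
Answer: -27127/4 ≈ -6781.8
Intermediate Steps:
M(t, Z) = 2*Z
m = -73/16 (m = -73/(10 + 6) = -73/16 ≈ -4.5625)
((-59 + 71)*(m + T(6, -1)))*45 + M(6, 1) = ((-59 + 71)*(-73/16 - 8))*45 + 2*1 = (12*(-201/16))*45 + 2 = -603/4*45 + 2 = -27135/4 + 2 = -27127/4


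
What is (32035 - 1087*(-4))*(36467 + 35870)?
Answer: 2631837071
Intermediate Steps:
(32035 - 1087*(-4))*(36467 + 35870) = (32035 + 4348)*72337 = 36383*72337 = 2631837071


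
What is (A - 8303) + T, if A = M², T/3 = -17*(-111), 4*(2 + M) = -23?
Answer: -41311/16 ≈ -2581.9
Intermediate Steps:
M = -31/4 (M = -2 + (¼)*(-23) = -2 - 23/4 = -31/4 ≈ -7.7500)
T = 5661 (T = 3*(-17*(-111)) = 3*1887 = 5661)
A = 961/16 (A = (-31/4)² = 961/16 ≈ 60.063)
(A - 8303) + T = (961/16 - 8303) + 5661 = -131887/16 + 5661 = -41311/16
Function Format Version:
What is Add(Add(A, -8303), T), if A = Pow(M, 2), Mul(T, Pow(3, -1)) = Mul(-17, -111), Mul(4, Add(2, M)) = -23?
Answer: Rational(-41311, 16) ≈ -2581.9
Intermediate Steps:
M = Rational(-31, 4) (M = Add(-2, Mul(Rational(1, 4), -23)) = Add(-2, Rational(-23, 4)) = Rational(-31, 4) ≈ -7.7500)
T = 5661 (T = Mul(3, Mul(-17, -111)) = Mul(3, 1887) = 5661)
A = Rational(961, 16) (A = Pow(Rational(-31, 4), 2) = Rational(961, 16) ≈ 60.063)
Add(Add(A, -8303), T) = Add(Add(Rational(961, 16), -8303), 5661) = Add(Rational(-131887, 16), 5661) = Rational(-41311, 16)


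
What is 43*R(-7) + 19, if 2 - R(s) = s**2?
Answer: -2002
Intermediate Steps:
R(s) = 2 - s**2
43*R(-7) + 19 = 43*(2 - 1*(-7)**2) + 19 = 43*(2 - 1*49) + 19 = 43*(2 - 49) + 19 = 43*(-47) + 19 = -2021 + 19 = -2002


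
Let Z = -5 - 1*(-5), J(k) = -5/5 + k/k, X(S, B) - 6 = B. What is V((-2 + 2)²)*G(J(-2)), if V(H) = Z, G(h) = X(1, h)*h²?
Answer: 0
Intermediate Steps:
X(S, B) = 6 + B
J(k) = 0 (J(k) = -5*⅕ + 1 = -1 + 1 = 0)
G(h) = h²*(6 + h) (G(h) = (6 + h)*h² = h²*(6 + h))
Z = 0 (Z = -5 + 5 = 0)
V(H) = 0
V((-2 + 2)²)*G(J(-2)) = 0*(0²*(6 + 0)) = 0*(0*6) = 0*0 = 0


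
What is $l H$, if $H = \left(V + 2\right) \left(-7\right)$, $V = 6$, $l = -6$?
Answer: $336$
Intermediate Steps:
$H = -56$ ($H = \left(6 + 2\right) \left(-7\right) = 8 \left(-7\right) = -56$)
$l H = \left(-6\right) \left(-56\right) = 336$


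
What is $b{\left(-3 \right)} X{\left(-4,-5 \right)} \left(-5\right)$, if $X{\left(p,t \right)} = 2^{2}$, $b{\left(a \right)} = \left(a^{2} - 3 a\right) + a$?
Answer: $-300$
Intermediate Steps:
$b{\left(a \right)} = a^{2} - 2 a$
$X{\left(p,t \right)} = 4$
$b{\left(-3 \right)} X{\left(-4,-5 \right)} \left(-5\right) = - 3 \left(-2 - 3\right) 4 \left(-5\right) = \left(-3\right) \left(-5\right) 4 \left(-5\right) = 15 \cdot 4 \left(-5\right) = 60 \left(-5\right) = -300$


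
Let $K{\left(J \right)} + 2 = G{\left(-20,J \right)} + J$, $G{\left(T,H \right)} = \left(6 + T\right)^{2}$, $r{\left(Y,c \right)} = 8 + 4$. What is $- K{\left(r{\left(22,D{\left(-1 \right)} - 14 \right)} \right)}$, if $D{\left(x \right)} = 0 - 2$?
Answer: $-206$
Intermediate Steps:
$D{\left(x \right)} = -2$ ($D{\left(x \right)} = 0 - 2 = -2$)
$r{\left(Y,c \right)} = 12$
$K{\left(J \right)} = 194 + J$ ($K{\left(J \right)} = -2 + \left(\left(6 - 20\right)^{2} + J\right) = -2 + \left(\left(-14\right)^{2} + J\right) = -2 + \left(196 + J\right) = 194 + J$)
$- K{\left(r{\left(22,D{\left(-1 \right)} - 14 \right)} \right)} = - (194 + 12) = \left(-1\right) 206 = -206$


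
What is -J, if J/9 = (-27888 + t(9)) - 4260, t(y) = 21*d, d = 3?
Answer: 288765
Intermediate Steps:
t(y) = 63 (t(y) = 21*3 = 63)
J = -288765 (J = 9*((-27888 + 63) - 4260) = 9*(-27825 - 4260) = 9*(-32085) = -288765)
-J = -1*(-288765) = 288765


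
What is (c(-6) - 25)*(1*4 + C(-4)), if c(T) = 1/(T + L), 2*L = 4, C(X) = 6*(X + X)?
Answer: 1111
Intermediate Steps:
C(X) = 12*X (C(X) = 6*(2*X) = 12*X)
L = 2 (L = (½)*4 = 2)
c(T) = 1/(2 + T) (c(T) = 1/(T + 2) = 1/(2 + T))
(c(-6) - 25)*(1*4 + C(-4)) = (1/(2 - 6) - 25)*(1*4 + 12*(-4)) = (1/(-4) - 25)*(4 - 48) = (-¼ - 25)*(-44) = -101/4*(-44) = 1111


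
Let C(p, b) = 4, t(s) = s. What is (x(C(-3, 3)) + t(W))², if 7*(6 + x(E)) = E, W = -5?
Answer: 5329/49 ≈ 108.76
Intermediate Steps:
x(E) = -6 + E/7
(x(C(-3, 3)) + t(W))² = ((-6 + (⅐)*4) - 5)² = ((-6 + 4/7) - 5)² = (-38/7 - 5)² = (-73/7)² = 5329/49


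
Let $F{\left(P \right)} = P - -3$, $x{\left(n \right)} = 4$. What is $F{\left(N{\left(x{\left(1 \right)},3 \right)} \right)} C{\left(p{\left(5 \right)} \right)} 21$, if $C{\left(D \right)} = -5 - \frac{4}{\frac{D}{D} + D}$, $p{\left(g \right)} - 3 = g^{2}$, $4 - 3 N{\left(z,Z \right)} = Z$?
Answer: $- \frac{10430}{29} \approx -359.66$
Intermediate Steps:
$N{\left(z,Z \right)} = \frac{4}{3} - \frac{Z}{3}$
$F{\left(P \right)} = 3 + P$ ($F{\left(P \right)} = P + 3 = 3 + P$)
$p{\left(g \right)} = 3 + g^{2}$
$C{\left(D \right)} = -5 - \frac{4}{1 + D}$
$F{\left(N{\left(x{\left(1 \right)},3 \right)} \right)} C{\left(p{\left(5 \right)} \right)} 21 = \left(3 + \left(\frac{4}{3} - 1\right)\right) \frac{-9 - 5 \left(3 + 5^{2}\right)}{1 + \left(3 + 5^{2}\right)} 21 = \left(3 + \left(\frac{4}{3} - 1\right)\right) \frac{-9 - 5 \left(3 + 25\right)}{1 + \left(3 + 25\right)} 21 = \left(3 + \frac{1}{3}\right) \frac{-9 - 140}{1 + 28} \cdot 21 = \frac{10 \frac{-9 - 140}{29}}{3} \cdot 21 = \frac{10 \cdot \frac{1}{29} \left(-149\right)}{3} \cdot 21 = \frac{10}{3} \left(- \frac{149}{29}\right) 21 = \left(- \frac{1490}{87}\right) 21 = - \frac{10430}{29}$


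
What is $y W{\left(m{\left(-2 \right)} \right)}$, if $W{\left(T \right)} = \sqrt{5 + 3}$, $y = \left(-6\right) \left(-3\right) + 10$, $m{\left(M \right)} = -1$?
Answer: $56 \sqrt{2} \approx 79.196$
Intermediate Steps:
$y = 28$ ($y = 18 + 10 = 28$)
$W{\left(T \right)} = 2 \sqrt{2}$ ($W{\left(T \right)} = \sqrt{8} = 2 \sqrt{2}$)
$y W{\left(m{\left(-2 \right)} \right)} = 28 \cdot 2 \sqrt{2} = 56 \sqrt{2}$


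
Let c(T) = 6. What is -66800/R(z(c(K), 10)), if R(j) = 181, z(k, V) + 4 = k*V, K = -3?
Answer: -66800/181 ≈ -369.06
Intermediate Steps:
z(k, V) = -4 + V*k (z(k, V) = -4 + k*V = -4 + V*k)
-66800/R(z(c(K), 10)) = -66800/181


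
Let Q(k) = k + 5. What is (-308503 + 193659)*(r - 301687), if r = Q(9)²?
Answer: 34624432404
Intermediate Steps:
Q(k) = 5 + k
r = 196 (r = (5 + 9)² = 14² = 196)
(-308503 + 193659)*(r - 301687) = (-308503 + 193659)*(196 - 301687) = -114844*(-301491) = 34624432404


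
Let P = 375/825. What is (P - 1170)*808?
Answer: -10394920/11 ≈ -9.4499e+5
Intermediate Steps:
P = 5/11 (P = 375*(1/825) = 5/11 ≈ 0.45455)
(P - 1170)*808 = (5/11 - 1170)*808 = -12865/11*808 = -10394920/11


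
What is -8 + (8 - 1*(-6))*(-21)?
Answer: -302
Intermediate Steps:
-8 + (8 - 1*(-6))*(-21) = -8 + (8 + 6)*(-21) = -8 + 14*(-21) = -8 - 294 = -302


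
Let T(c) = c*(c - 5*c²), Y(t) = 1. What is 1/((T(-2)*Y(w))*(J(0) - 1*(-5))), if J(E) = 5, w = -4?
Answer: 1/440 ≈ 0.0022727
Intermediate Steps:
1/((T(-2)*Y(w))*(J(0) - 1*(-5))) = 1/((((-2)²*(1 - 5*(-2)))*1)*(5 - 1*(-5))) = 1/(((4*(1 + 10))*1)*(5 + 5)) = 1/(((4*11)*1)*10) = 1/((44*1)*10) = 1/(44*10) = 1/440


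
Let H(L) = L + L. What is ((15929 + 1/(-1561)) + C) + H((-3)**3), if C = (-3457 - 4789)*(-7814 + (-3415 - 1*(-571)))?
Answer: 137214620822/1561 ≈ 8.7902e+7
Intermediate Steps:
H(L) = 2*L
C = 87885868 (C = -8246*(-7814 + (-3415 + 571)) = -8246*(-7814 - 2844) = -8246*(-10658) = 87885868)
((15929 + 1/(-1561)) + C) + H((-3)**3) = ((15929 + 1/(-1561)) + 87885868) + 2*(-3)**3 = ((15929 - 1/1561) + 87885868) + 2*(-27) = (24865168/1561 + 87885868) - 54 = 137214705116/1561 - 54 = 137214620822/1561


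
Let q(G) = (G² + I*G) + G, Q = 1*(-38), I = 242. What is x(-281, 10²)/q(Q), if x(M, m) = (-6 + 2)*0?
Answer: 0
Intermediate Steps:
Q = -38
q(G) = G² + 243*G (q(G) = (G² + 242*G) + G = G² + 243*G)
x(M, m) = 0 (x(M, m) = -4*0 = 0)
x(-281, 10²)/q(Q) = 0/((-38*(243 - 38))) = 0/((-38*205)) = 0/(-7790) = 0*(-1/7790) = 0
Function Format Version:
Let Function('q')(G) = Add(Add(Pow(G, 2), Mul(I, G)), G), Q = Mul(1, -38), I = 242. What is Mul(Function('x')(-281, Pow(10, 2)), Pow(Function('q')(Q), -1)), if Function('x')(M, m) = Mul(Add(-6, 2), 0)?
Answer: 0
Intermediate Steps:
Q = -38
Function('q')(G) = Add(Pow(G, 2), Mul(243, G)) (Function('q')(G) = Add(Add(Pow(G, 2), Mul(242, G)), G) = Add(Pow(G, 2), Mul(243, G)))
Function('x')(M, m) = 0 (Function('x')(M, m) = Mul(-4, 0) = 0)
Mul(Function('x')(-281, Pow(10, 2)), Pow(Function('q')(Q), -1)) = Mul(0, Pow(Mul(-38, Add(243, -38)), -1)) = Mul(0, Pow(Mul(-38, 205), -1)) = Mul(0, Pow(-7790, -1)) = Mul(0, Rational(-1, 7790)) = 0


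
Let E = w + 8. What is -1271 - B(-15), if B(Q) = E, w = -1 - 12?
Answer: -1266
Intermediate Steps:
w = -13
E = -5 (E = -13 + 8 = -5)
B(Q) = -5
-1271 - B(-15) = -1271 - 1*(-5) = -1271 + 5 = -1266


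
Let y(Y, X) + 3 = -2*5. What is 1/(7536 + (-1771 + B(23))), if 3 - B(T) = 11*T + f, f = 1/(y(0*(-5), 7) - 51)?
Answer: 64/352961 ≈ 0.00018132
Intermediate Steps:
y(Y, X) = -13 (y(Y, X) = -3 - 2*5 = -3 - 10 = -13)
f = -1/64 (f = 1/(-13 - 51) = 1/(-64) = -1/64 ≈ -0.015625)
B(T) = 193/64 - 11*T (B(T) = 3 - (11*T - 1/64) = 3 - (-1/64 + 11*T) = 3 + (1/64 - 11*T) = 193/64 - 11*T)
1/(7536 + (-1771 + B(23))) = 1/(7536 + (-1771 + (193/64 - 11*23))) = 1/(7536 + (-1771 + (193/64 - 253))) = 1/(7536 + (-1771 - 15999/64)) = 1/(7536 - 129343/64) = 1/(352961/64) = 64/352961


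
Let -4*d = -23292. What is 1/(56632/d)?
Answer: 5823/56632 ≈ 0.10282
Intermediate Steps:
d = 5823 (d = -¼*(-23292) = 5823)
1/(56632/d) = 1/(56632/5823) = 5823/56632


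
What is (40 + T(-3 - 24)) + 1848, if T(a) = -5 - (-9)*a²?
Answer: 8444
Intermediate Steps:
T(a) = -5 + 9*a²
(40 + T(-3 - 24)) + 1848 = (40 + (-5 + 9*(-3 - 24)²)) + 1848 = (40 + (-5 + 9*(-27)²)) + 1848 = (40 + (-5 + 9*729)) + 1848 = (40 + (-5 + 6561)) + 1848 = (40 + 6556) + 1848 = 6596 + 1848 = 8444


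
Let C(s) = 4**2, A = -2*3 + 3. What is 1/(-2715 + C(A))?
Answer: -1/2699 ≈ -0.00037051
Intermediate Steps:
A = -3 (A = -6 + 3 = -3)
C(s) = 16
1/(-2715 + C(A)) = 1/(-2715 + 16) = 1/(-2699) = -1/2699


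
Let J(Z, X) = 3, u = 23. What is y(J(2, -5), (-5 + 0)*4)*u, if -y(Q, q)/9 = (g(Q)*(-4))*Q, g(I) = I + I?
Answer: 14904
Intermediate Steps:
g(I) = 2*I
y(Q, q) = 72*Q² (y(Q, q) = -9*(2*Q)*(-4)*Q = -9*(-8*Q)*Q = -(-72)*Q² = 72*Q²)
y(J(2, -5), (-5 + 0)*4)*u = (72*3²)*23 = (72*9)*23 = 648*23 = 14904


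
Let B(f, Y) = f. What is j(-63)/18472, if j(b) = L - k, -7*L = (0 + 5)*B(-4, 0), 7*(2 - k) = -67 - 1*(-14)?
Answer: -47/129304 ≈ -0.00036348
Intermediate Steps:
k = 67/7 (k = 2 - (-67 - 1*(-14))/7 = 2 - (-67 + 14)/7 = 2 - 1/7*(-53) = 2 + 53/7 = 67/7 ≈ 9.5714)
L = 20/7 (L = -(0 + 5)*(-4)/7 = -5*(-4)/7 = -1/7*(-20) = 20/7 ≈ 2.8571)
j(b) = -47/7 (j(b) = 20/7 - 1*67/7 = 20/7 - 67/7 = -47/7)
j(-63)/18472 = -47/7/18472 = -47/7*1/18472 = -47/129304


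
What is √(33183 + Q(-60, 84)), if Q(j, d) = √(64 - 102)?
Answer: √(33183 + I*√38) ≈ 182.16 + 0.017*I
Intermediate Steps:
Q(j, d) = I*√38 (Q(j, d) = √(-38) = I*√38)
√(33183 + Q(-60, 84)) = √(33183 + I*√38)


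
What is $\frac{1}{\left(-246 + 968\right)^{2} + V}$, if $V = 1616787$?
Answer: $\frac{1}{2138071} \approx 4.6771 \cdot 10^{-7}$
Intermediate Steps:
$\frac{1}{\left(-246 + 968\right)^{2} + V} = \frac{1}{\left(-246 + 968\right)^{2} + 1616787} = \frac{1}{722^{2} + 1616787} = \frac{1}{521284 + 1616787} = \frac{1}{2138071}$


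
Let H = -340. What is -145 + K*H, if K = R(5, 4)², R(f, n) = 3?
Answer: -3205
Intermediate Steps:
K = 9 (K = 3² = 9)
-145 + K*H = -145 + 9*(-340) = -145 - 3060 = -3205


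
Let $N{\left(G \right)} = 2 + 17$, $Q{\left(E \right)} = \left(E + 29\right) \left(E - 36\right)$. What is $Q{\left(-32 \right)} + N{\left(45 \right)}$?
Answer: $223$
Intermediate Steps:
$Q{\left(E \right)} = \left(-36 + E\right) \left(29 + E\right)$ ($Q{\left(E \right)} = \left(29 + E\right) \left(-36 + E\right) = \left(-36 + E\right) \left(29 + E\right)$)
$N{\left(G \right)} = 19$
$Q{\left(-32 \right)} + N{\left(45 \right)} = \left(-1044 + \left(-32\right)^{2} - -224\right) + 19 = \left(-1044 + 1024 + 224\right) + 19 = 204 + 19 = 223$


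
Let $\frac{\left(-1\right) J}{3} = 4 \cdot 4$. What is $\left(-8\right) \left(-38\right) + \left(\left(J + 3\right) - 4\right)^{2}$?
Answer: $2705$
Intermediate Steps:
$J = -48$ ($J = - 3 \cdot 4 \cdot 4 = \left(-3\right) 16 = -48$)
$\left(-8\right) \left(-38\right) + \left(\left(J + 3\right) - 4\right)^{2} = \left(-8\right) \left(-38\right) + \left(\left(-48 + 3\right) - 4\right)^{2} = 304 + \left(-45 - 4\right)^{2} = 304 + \left(-49\right)^{2} = 304 + 2401 = 2705$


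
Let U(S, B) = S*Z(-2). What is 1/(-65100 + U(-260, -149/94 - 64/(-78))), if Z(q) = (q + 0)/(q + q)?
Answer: -1/65230 ≈ -1.5330e-5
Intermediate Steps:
Z(q) = 1/2 (Z(q) = q/((2*q)) = q*(1/(2*q)) = 1/2)
U(S, B) = S/2 (U(S, B) = S*(1/2) = S/2)
1/(-65100 + U(-260, -149/94 - 64/(-78))) = 1/(-65100 + (1/2)*(-260)) = 1/(-65100 - 130) = 1/(-65230) = -1/65230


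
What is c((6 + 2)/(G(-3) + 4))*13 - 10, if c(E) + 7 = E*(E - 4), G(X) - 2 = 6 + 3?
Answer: -28133/225 ≈ -125.04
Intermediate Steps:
G(X) = 11 (G(X) = 2 + (6 + 3) = 2 + 9 = 11)
c(E) = -7 + E*(-4 + E) (c(E) = -7 + E*(E - 4) = -7 + E*(-4 + E))
c((6 + 2)/(G(-3) + 4))*13 - 10 = (-7 + ((6 + 2)/(11 + 4))² - 4*(6 + 2)/(11 + 4))*13 - 10 = (-7 + (8/15)² - 32/15)*13 - 10 = (-7 + (8*(1/15))² - 32/15)*13 - 10 = (-7 + (8/15)² - 4*8/15)*13 - 10 = (-7 + 64/225 - 32/15)*13 - 10 = -1991/225*13 - 10 = -25883/225 - 10 = -28133/225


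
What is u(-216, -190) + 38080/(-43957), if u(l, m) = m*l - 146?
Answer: 1797539478/43957 ≈ 40893.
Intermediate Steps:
u(l, m) = -146 + l*m (u(l, m) = l*m - 146 = -146 + l*m)
u(-216, -190) + 38080/(-43957) = (-146 - 216*(-190)) + 38080/(-43957) = (-146 + 41040) + 38080*(-1/43957) = 40894 - 38080/43957 = 1797539478/43957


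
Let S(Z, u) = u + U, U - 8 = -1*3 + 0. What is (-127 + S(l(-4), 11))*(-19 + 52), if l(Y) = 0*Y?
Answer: -3663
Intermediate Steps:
U = 5 (U = 8 + (-1*3 + 0) = 8 + (-3 + 0) = 8 - 3 = 5)
l(Y) = 0
S(Z, u) = 5 + u (S(Z, u) = u + 5 = 5 + u)
(-127 + S(l(-4), 11))*(-19 + 52) = (-127 + (5 + 11))*(-19 + 52) = (-127 + 16)*33 = -111*33 = -3663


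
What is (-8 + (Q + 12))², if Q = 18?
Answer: 484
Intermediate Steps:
(-8 + (Q + 12))² = (-8 + (18 + 12))² = (-8 + 30)² = 22² = 484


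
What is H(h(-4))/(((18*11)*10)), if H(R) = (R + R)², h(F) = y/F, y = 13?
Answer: 169/7920 ≈ 0.021338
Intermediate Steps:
h(F) = 13/F
H(R) = 4*R² (H(R) = (2*R)² = 4*R²)
H(h(-4))/(((18*11)*10)) = (4*(13/(-4))²)/(((18*11)*10)) = (4*(13*(-¼))²)/((198*10)) = (4*(-13/4)²)/1980 = (4*(169/16))*(1/1980) = (169/4)*(1/1980) = 169/7920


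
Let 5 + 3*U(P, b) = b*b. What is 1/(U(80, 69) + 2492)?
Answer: 3/12232 ≈ 0.00024526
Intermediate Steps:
U(P, b) = -5/3 + b²/3 (U(P, b) = -5/3 + (b*b)/3 = -5/3 + b²/3)
1/(U(80, 69) + 2492) = 1/((-5/3 + (⅓)*69²) + 2492) = 1/((-5/3 + (⅓)*4761) + 2492) = 1/((-5/3 + 1587) + 2492) = 1/(4756/3 + 2492) = 1/(12232/3) = 3/12232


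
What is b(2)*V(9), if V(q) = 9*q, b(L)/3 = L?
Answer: 486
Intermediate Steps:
b(L) = 3*L
b(2)*V(9) = (3*2)*(9*9) = 6*81 = 486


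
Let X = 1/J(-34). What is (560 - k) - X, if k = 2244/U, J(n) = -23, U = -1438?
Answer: 9287245/16537 ≈ 561.60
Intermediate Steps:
k = -1122/719 (k = 2244/(-1438) = 2244*(-1/1438) = -1122/719 ≈ -1.5605)
X = -1/23 (X = 1/(-23) = -1/23 ≈ -0.043478)
(560 - k) - X = (560 - 1*(-1122/719)) - 1*(-1/23) = (560 + 1122/719) + 1/23 = 403762/719 + 1/23 = 9287245/16537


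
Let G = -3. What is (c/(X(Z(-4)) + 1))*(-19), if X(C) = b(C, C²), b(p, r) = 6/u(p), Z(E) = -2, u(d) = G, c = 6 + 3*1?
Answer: 171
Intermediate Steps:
c = 9 (c = 6 + 3 = 9)
u(d) = -3
b(p, r) = -2 (b(p, r) = 6/(-3) = 6*(-⅓) = -2)
X(C) = -2
(c/(X(Z(-4)) + 1))*(-19) = (9/(-2 + 1))*(-19) = (9/(-1))*(-19) = -1*9*(-19) = -9*(-19) = 171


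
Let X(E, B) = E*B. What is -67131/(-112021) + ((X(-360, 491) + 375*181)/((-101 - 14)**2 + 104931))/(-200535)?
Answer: 106042791159323/176951459346844 ≈ 0.59928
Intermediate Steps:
X(E, B) = B*E
-67131/(-112021) + ((X(-360, 491) + 375*181)/((-101 - 14)**2 + 104931))/(-200535) = -67131/(-112021) + ((491*(-360) + 375*181)/((-101 - 14)**2 + 104931))/(-200535) = -67131*(-1/112021) + ((-176760 + 67875)/((-115)**2 + 104931))*(-1/200535) = 67131/112021 - 108885/(13225 + 104931)*(-1/200535) = 67131/112021 - 108885/118156*(-1/200535) = 67131/112021 + 7259/1579627564 = 106042791159323/176951459346844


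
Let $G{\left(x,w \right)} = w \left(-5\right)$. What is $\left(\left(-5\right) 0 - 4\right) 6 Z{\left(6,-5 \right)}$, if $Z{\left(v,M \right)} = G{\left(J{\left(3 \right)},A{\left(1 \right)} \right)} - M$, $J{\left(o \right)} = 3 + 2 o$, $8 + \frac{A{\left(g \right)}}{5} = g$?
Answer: $-4320$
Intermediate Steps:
$A{\left(g \right)} = -40 + 5 g$
$G{\left(x,w \right)} = - 5 w$
$Z{\left(v,M \right)} = 175 - M$ ($Z{\left(v,M \right)} = - 5 \left(-40 + 5 \cdot 1\right) - M = - 5 \left(-40 + 5\right) - M = \left(-5\right) \left(-35\right) - M = 175 - M$)
$\left(\left(-5\right) 0 - 4\right) 6 Z{\left(6,-5 \right)} = \left(\left(-5\right) 0 - 4\right) 6 \left(175 - -5\right) = \left(0 - 4\right) 6 \left(175 + 5\right) = \left(-4\right) 6 \cdot 180 = \left(-24\right) 180 = -4320$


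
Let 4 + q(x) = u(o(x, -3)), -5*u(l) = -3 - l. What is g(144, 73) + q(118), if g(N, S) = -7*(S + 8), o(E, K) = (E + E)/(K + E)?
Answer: -327744/575 ≈ -569.99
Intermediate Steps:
o(E, K) = 2*E/(E + K) (o(E, K) = (2*E)/(E + K) = 2*E/(E + K))
g(N, S) = -56 - 7*S (g(N, S) = -7*(8 + S) = -56 - 7*S)
u(l) = ⅗ + l/5 (u(l) = -(-3 - l)/5 = ⅗ + l/5)
q(x) = -17/5 + 2*x/(5*(-3 + x)) (q(x) = -4 + (⅗ + (2*x/(x - 3))/5) = -4 + (⅗ + (2*x/(-3 + x))/5) = -4 + (⅗ + 2*x/(5*(-3 + x))) = -17/5 + 2*x/(5*(-3 + x)))
g(144, 73) + q(118) = (-56 - 7*73) + 3*(17 - 5*118)/(5*(-3 + 118)) = (-56 - 511) + (⅗)*(17 - 590)/115 = -567 + (⅗)*(1/115)*(-573) = -567 - 1719/575 = -327744/575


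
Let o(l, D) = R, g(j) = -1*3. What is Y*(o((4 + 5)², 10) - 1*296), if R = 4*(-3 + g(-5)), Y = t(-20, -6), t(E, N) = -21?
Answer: 6720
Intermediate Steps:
Y = -21
g(j) = -3
R = -24 (R = 4*(-3 - 3) = 4*(-6) = -24)
o(l, D) = -24
Y*(o((4 + 5)², 10) - 1*296) = -21*(-24 - 1*296) = -21*(-24 - 296) = -21*(-320) = 6720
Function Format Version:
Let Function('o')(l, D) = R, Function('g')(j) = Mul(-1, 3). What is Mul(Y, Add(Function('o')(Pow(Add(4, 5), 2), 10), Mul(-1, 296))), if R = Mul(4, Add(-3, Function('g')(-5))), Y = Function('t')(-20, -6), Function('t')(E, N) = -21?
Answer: 6720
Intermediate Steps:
Y = -21
Function('g')(j) = -3
R = -24 (R = Mul(4, Add(-3, -3)) = Mul(4, -6) = -24)
Function('o')(l, D) = -24
Mul(Y, Add(Function('o')(Pow(Add(4, 5), 2), 10), Mul(-1, 296))) = Mul(-21, Add(-24, Mul(-1, 296))) = Mul(-21, Add(-24, -296)) = Mul(-21, -320) = 6720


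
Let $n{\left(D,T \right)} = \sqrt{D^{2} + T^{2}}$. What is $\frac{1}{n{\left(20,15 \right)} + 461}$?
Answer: $\frac{1}{486} \approx 0.0020576$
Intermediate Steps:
$\frac{1}{n{\left(20,15 \right)} + 461} = \frac{1}{\sqrt{20^{2} + 15^{2}} + 461} = \frac{1}{\sqrt{400 + 225} + 461} = \frac{1}{\sqrt{625} + 461} = \frac{1}{25 + 461} = \frac{1}{486}$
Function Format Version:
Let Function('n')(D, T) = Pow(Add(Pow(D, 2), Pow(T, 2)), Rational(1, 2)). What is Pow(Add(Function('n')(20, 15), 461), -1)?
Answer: Rational(1, 486) ≈ 0.0020576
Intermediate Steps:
Pow(Add(Function('n')(20, 15), 461), -1) = Pow(Add(Pow(Add(Pow(20, 2), Pow(15, 2)), Rational(1, 2)), 461), -1) = Pow(Add(Pow(Add(400, 225), Rational(1, 2)), 461), -1) = Pow(Add(Pow(625, Rational(1, 2)), 461), -1) = Pow(Add(25, 461), -1) = Pow(486, -1) = Rational(1, 486)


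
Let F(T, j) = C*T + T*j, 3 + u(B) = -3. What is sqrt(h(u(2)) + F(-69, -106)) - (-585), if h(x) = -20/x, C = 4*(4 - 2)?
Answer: 585 + 2*sqrt(15222)/3 ≈ 667.25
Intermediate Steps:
u(B) = -6 (u(B) = -3 - 3 = -6)
C = 8 (C = 4*2 = 8)
F(T, j) = 8*T + T*j
sqrt(h(u(2)) + F(-69, -106)) - (-585) = sqrt(-20/(-6) - 69*(8 - 106)) - (-585) = sqrt(-20*(-1/6) - 69*(-98)) - 1*(-585) = sqrt(10/3 + 6762) + 585 = sqrt(20296/3) + 585 = 2*sqrt(15222)/3 + 585 = 585 + 2*sqrt(15222)/3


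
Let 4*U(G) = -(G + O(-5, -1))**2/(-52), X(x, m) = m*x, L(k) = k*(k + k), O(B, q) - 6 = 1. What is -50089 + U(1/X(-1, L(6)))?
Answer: -54009313199/1078272 ≈ -50089.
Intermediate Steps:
O(B, q) = 7 (O(B, q) = 6 + 1 = 7)
L(k) = 2*k**2 (L(k) = k*(2*k) = 2*k**2)
U(G) = (7 + G)**2/208 (U(G) = (-(G + 7)**2/(-52))/4 = (-(7 + G)**2*(-1)/52)/4 = (-(-1)*(7 + G)**2/52)/4 = ((7 + G)**2/52)/4 = (7 + G)**2/208)
-50089 + U(1/X(-1, L(6))) = -50089 + (7 + 1/((2*6**2)*(-1)))**2/208 = -50089 + (7 + 1/((2*36)*(-1)))**2/208 = -50089 + (7 + 1/(72*(-1)))**2/208 = -50089 + (7 + 1/(-72))**2/208 = -50089 + (7 - 1/72)**2/208 = -50089 + (503/72)**2/208 = -50089 + (1/208)*(253009/5184) = -50089 + 253009/1078272 = -54009313199/1078272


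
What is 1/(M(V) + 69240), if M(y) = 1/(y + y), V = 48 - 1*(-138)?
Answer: 372/25757281 ≈ 1.4443e-5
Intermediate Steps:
V = 186 (V = 48 + 138 = 186)
M(y) = 1/(2*y)
1/(M(V) + 69240) = 1/((½)/186 + 69240) = 1/((½)*(1/186) + 69240) = 1/(1/372 + 69240) = 1/(25757281/372) = 372/25757281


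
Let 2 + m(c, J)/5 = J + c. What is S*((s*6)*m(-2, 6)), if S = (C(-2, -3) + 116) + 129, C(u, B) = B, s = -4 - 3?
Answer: -101640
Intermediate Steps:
s = -7
m(c, J) = -10 + 5*J + 5*c (m(c, J) = -10 + 5*(J + c) = -10 + (5*J + 5*c) = -10 + 5*J + 5*c)
S = 242 (S = (-3 + 116) + 129 = 113 + 129 = 242)
S*((s*6)*m(-2, 6)) = 242*((-7*6)*(-10 + 5*6 + 5*(-2))) = 242*(-42*(-10 + 30 - 10)) = 242*(-42*10) = 242*(-420) = -101640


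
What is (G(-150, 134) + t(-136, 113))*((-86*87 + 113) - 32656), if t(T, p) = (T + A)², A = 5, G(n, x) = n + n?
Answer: -674861525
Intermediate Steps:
G(n, x) = 2*n
t(T, p) = (5 + T)² (t(T, p) = (T + 5)² = (5 + T)²)
(G(-150, 134) + t(-136, 113))*((-86*87 + 113) - 32656) = (2*(-150) + (5 - 136)²)*((-86*87 + 113) - 32656) = (-300 + (-131)²)*((-7482 + 113) - 32656) = (-300 + 17161)*(-7369 - 32656) = 16861*(-40025) = -674861525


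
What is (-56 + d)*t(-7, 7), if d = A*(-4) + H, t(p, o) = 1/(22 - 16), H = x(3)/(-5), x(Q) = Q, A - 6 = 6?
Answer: -523/30 ≈ -17.433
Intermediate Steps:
A = 12 (A = 6 + 6 = 12)
H = -⅗ (H = 3/(-5) = 3*(-⅕) = -⅗ ≈ -0.60000)
t(p, o) = ⅙ (t(p, o) = 1/6 = ⅙)
d = -243/5 (d = 12*(-4) - ⅗ = -48 - ⅗ = -243/5 ≈ -48.600)
(-56 + d)*t(-7, 7) = (-56 - 243/5)*(⅙) = -523/5*⅙ = -523/30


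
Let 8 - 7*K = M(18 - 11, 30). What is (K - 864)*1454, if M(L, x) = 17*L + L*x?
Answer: -9260526/7 ≈ -1.3229e+6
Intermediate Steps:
K = -321/7 (K = 8/7 - (18 - 11)*(17 + 30)/7 = 8/7 - 47 = -321/7 ≈ -45.857)
(K - 864)*1454 = (-321/7 - 864)*1454 = -6369/7*1454 = -9260526/7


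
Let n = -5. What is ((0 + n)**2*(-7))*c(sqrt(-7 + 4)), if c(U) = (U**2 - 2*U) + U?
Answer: 525 + 175*I*sqrt(3) ≈ 525.0 + 303.11*I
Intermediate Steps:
c(U) = U**2 - U
((0 + n)**2*(-7))*c(sqrt(-7 + 4)) = ((0 - 5)**2*(-7))*(sqrt(-7 + 4)*(-1 + sqrt(-7 + 4))) = ((-5)**2*(-7))*(sqrt(-3)*(-1 + sqrt(-3))) = (25*(-7))*((I*sqrt(3))*(-1 + I*sqrt(3))) = -175*I*sqrt(3)*(-1 + I*sqrt(3))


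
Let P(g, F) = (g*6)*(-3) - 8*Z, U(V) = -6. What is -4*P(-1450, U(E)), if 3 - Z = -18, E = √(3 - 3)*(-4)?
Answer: -103728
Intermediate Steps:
E = 0 (E = √0*(-4) = 0*(-4) = 0)
Z = 21 (Z = 3 - 1*(-18) = 3 + 18 = 21)
P(g, F) = -168 - 18*g (P(g, F) = (g*6)*(-3) - 8*21 = (6*g)*(-3) - 168 = -18*g - 168 = -168 - 18*g)
-4*P(-1450, U(E)) = -4*(-168 - 18*(-1450)) = -4*(-168 + 26100) = -4*25932 = -103728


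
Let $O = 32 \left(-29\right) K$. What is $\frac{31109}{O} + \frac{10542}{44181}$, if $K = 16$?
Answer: $- \frac{405966371}{218666496} \approx -1.8566$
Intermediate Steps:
$O = -14848$ ($O = 32 \left(-29\right) 16 = \left(-928\right) 16 = -14848$)
$\frac{31109}{O} + \frac{10542}{44181} = \frac{31109}{-14848} + \frac{10542}{44181} = 31109 \left(- \frac{1}{14848}\right) + 10542 \cdot \frac{1}{44181} = - \frac{31109}{14848} + \frac{3514}{14727} = - \frac{405966371}{218666496}$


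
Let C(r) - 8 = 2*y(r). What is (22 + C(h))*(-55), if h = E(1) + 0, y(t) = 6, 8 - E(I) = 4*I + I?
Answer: -2310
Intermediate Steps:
E(I) = 8 - 5*I (E(I) = 8 - (4*I + I) = 8 - 5*I)
h = 3 (h = (8 - 5*1) + 0 = (8 - 5) + 0 = 3 + 0 = 3)
C(r) = 20 (C(r) = 8 + 2*6 = 8 + 12 = 20)
(22 + C(h))*(-55) = (22 + 20)*(-55) = 42*(-55) = -2310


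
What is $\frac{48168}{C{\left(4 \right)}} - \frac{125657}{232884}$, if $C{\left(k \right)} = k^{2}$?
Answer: $\frac{700971625}{232884} \approx 3010.0$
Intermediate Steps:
$\frac{48168}{C{\left(4 \right)}} - \frac{125657}{232884} = \frac{48168}{4^{2}} - \frac{125657}{232884} = \frac{48168}{16} - \frac{125657}{232884} = 48168 \cdot \frac{1}{16} - \frac{125657}{232884} = \frac{6021}{2} - \frac{125657}{232884} = \frac{700971625}{232884}$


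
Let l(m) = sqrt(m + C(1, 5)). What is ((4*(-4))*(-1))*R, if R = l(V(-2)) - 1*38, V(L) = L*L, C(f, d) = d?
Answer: -560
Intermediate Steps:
V(L) = L**2
l(m) = sqrt(5 + m) (l(m) = sqrt(m + 5) = sqrt(5 + m))
R = -35 (R = sqrt(5 + (-2)**2) - 1*38 = sqrt(5 + 4) - 38 = sqrt(9) - 38 = 3 - 38 = -35)
((4*(-4))*(-1))*R = ((4*(-4))*(-1))*(-35) = -16*(-1)*(-35) = 16*(-35) = -560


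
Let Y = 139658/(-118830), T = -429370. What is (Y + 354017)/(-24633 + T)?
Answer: -21033850226/26974588245 ≈ -0.77977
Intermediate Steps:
Y = -69829/59415 (Y = 139658*(-1/118830) = -69829/59415 ≈ -1.1753)
(Y + 354017)/(-24633 + T) = (-69829/59415 + 354017)/(-24633 - 429370) = (21033850226/59415)/(-454003) = (21033850226/59415)*(-1/454003) = -21033850226/26974588245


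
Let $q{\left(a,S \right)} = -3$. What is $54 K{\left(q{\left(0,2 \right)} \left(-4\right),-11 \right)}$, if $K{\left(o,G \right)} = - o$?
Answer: $-648$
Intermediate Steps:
$54 K{\left(q{\left(0,2 \right)} \left(-4\right),-11 \right)} = 54 \left(- \left(-3\right) \left(-4\right)\right) = 54 \left(\left(-1\right) 12\right) = 54 \left(-12\right) = -648$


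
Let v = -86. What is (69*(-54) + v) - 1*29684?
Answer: -33496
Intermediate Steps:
(69*(-54) + v) - 1*29684 = (69*(-54) - 86) - 1*29684 = (-3726 - 86) - 29684 = -3812 - 29684 = -33496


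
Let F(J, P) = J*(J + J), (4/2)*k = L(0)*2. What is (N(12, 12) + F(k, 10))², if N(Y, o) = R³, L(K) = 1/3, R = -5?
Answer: 1261129/81 ≈ 15570.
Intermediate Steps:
L(K) = ⅓
k = ⅓ (k = ((⅓)*2)/2 = (½)*(⅔) = ⅓ ≈ 0.33333)
N(Y, o) = -125 (N(Y, o) = (-5)³ = -125)
F(J, P) = 2*J² (F(J, P) = J*(2*J) = 2*J²)
(N(12, 12) + F(k, 10))² = (-125 + 2*(⅓)²)² = (-125 + 2*(⅑))² = (-125 + 2/9)² = (-1123/9)² = 1261129/81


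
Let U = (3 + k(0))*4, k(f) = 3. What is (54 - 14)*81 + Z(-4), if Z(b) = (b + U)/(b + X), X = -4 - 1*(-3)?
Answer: 3236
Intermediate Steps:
X = -1 (X = -4 + 3 = -1)
U = 24 (U = (3 + 3)*4 = 6*4 = 24)
Z(b) = (24 + b)/(-1 + b) (Z(b) = (b + 24)/(b - 1) = (24 + b)/(-1 + b))
(54 - 14)*81 + Z(-4) = (54 - 14)*81 + (24 - 4)/(-1 - 4) = 40*81 + 20/(-5) = 3240 - ⅕*20 = 3240 - 4 = 3236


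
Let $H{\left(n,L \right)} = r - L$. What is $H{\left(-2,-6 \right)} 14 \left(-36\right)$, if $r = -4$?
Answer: $-1008$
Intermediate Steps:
$H{\left(n,L \right)} = -4 - L$
$H{\left(-2,-6 \right)} 14 \left(-36\right) = \left(-4 - -6\right) 14 \left(-36\right) = \left(-4 + 6\right) 14 \left(-36\right) = 2 \cdot 14 \left(-36\right) = 28 \left(-36\right) = -1008$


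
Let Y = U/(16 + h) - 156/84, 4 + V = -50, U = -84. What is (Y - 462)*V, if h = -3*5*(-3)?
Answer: 10727370/427 ≈ 25123.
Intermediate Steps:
V = -54 (V = -4 - 50 = -54)
h = 45 (h = -15*(-3) = 45)
Y = -1381/427 (Y = -84/(16 + 45) - 156/84 = -84/61 - 156*1/84 = -84*1/61 - 13/7 = -84/61 - 13/7 = -1381/427 ≈ -3.2342)
(Y - 462)*V = (-1381/427 - 462)*(-54) = -198655/427*(-54) = 10727370/427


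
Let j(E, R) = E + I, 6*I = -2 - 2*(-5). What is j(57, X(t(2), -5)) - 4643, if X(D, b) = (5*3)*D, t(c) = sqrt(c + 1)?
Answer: -13754/3 ≈ -4584.7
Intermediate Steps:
I = 4/3 (I = (-2 - 2*(-5))/6 = (-2 + 10)/6 = (1/6)*8 = 4/3 ≈ 1.3333)
t(c) = sqrt(1 + c)
X(D, b) = 15*D
j(E, R) = 4/3 + E (j(E, R) = E + 4/3 = 4/3 + E)
j(57, X(t(2), -5)) - 4643 = (4/3 + 57) - 4643 = 175/3 - 4643 = -13754/3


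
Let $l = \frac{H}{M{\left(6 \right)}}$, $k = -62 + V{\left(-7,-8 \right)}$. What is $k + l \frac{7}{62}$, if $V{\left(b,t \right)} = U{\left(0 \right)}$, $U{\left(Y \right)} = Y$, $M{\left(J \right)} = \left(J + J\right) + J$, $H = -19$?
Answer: $- \frac{69325}{1116} \approx -62.119$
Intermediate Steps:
$M{\left(J \right)} = 3 J$ ($M{\left(J \right)} = 2 J + J = 3 J$)
$V{\left(b,t \right)} = 0$
$k = -62$ ($k = -62 + 0 = -62$)
$l = - \frac{19}{18}$ ($l = \frac{1}{3 \cdot 6} \left(-19\right) = \frac{1}{18} \left(-19\right) = - \frac{19}{18} \approx -1.0556$)
$k + l \frac{7}{62} = -62 - \frac{19 \cdot \frac{7}{62}}{18} = -62 - \frac{19 \cdot 7 \cdot \frac{1}{62}}{18} = -62 - \frac{133}{1116} = - \frac{69325}{1116}$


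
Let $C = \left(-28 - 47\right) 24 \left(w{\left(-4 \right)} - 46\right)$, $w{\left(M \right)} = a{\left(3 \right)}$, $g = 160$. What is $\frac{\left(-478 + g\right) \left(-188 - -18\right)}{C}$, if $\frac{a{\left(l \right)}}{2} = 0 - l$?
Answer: $\frac{901}{1560} \approx 0.57756$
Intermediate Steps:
$a{\left(l \right)} = - 2 l$ ($a{\left(l \right)} = 2 \left(0 - l\right) = 2 \left(- l\right) = - 2 l$)
$w{\left(M \right)} = -6$ ($w{\left(M \right)} = \left(-2\right) 3 = -6$)
$C = 93600$ ($C = \left(-28 - 47\right) 24 \left(-6 - 46\right) = \left(-75\right) 24 \left(-52\right) = \left(-1800\right) \left(-52\right) = 93600$)
$\frac{\left(-478 + g\right) \left(-188 - -18\right)}{C} = \frac{\left(-478 + 160\right) \left(-188 - -18\right)}{93600} = - 318 \left(-188 + 18\right) \frac{1}{93600} = \left(-318\right) \left(-170\right) \frac{1}{93600} = 54060 \cdot \frac{1}{93600} = \frac{901}{1560}$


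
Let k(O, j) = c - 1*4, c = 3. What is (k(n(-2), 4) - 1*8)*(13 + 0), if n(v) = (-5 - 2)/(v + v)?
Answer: -117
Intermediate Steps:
n(v) = -7/(2*v) (n(v) = -7*1/(2*v) = -7/(2*v))
k(O, j) = -1 (k(O, j) = 3 - 1*4 = 3 - 4 = -1)
(k(n(-2), 4) - 1*8)*(13 + 0) = (-1 - 1*8)*(13 + 0) = (-1 - 8)*13 = -9*13 = -117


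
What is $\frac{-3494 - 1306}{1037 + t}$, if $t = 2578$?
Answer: $- \frac{320}{241} \approx -1.3278$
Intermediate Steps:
$\frac{-3494 - 1306}{1037 + t} = \frac{-3494 - 1306}{1037 + 2578} = - \frac{4800}{3615} = \left(-4800\right) \frac{1}{3615} = - \frac{320}{241}$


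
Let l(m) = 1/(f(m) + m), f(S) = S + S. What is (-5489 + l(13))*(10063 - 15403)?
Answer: 381044600/13 ≈ 2.9311e+7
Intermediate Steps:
f(S) = 2*S
l(m) = 1/(3*m) (l(m) = 1/(2*m + m) = 1/(3*m))
(-5489 + l(13))*(10063 - 15403) = (-5489 + (⅓)/13)*(10063 - 15403) = (-5489 + (⅓)*(1/13))*(-5340) = (-5489 + 1/39)*(-5340) = -214070/39*(-5340) = 381044600/13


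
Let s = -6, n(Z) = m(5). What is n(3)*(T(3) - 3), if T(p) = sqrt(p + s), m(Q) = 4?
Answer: -12 + 4*I*sqrt(3) ≈ -12.0 + 6.9282*I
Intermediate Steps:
n(Z) = 4
T(p) = sqrt(-6 + p) (T(p) = sqrt(p - 6) = sqrt(-6 + p))
n(3)*(T(3) - 3) = 4*(sqrt(-6 + 3) - 3) = 4*(sqrt(-3) - 3) = 4*(I*sqrt(3) - 3) = 4*(-3 + I*sqrt(3)) = -12 + 4*I*sqrt(3)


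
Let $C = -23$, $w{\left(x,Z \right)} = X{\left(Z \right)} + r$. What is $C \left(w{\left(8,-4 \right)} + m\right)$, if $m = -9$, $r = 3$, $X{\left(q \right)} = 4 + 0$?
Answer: $46$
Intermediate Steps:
$X{\left(q \right)} = 4$
$w{\left(x,Z \right)} = 7$ ($w{\left(x,Z \right)} = 4 + 3 = 7$)
$C \left(w{\left(8,-4 \right)} + m\right) = - 23 \left(7 - 9\right) = \left(-23\right) \left(-2\right) = 46$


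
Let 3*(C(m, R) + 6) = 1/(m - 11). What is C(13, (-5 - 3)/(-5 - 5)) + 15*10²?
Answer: 8965/6 ≈ 1494.2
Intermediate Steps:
C(m, R) = -6 + 1/(3*(-11 + m)) (C(m, R) = -6 + 1/(3*(m - 11)) = -6 + 1/(3*(-11 + m)))
C(13, (-5 - 3)/(-5 - 5)) + 15*10² = (199 - 18*13)/(3*(-11 + 13)) + 15*10² = (⅓)*(199 - 234)/2 + 15*100 = (⅓)*(½)*(-35) + 1500 = -35/6 + 1500 = 8965/6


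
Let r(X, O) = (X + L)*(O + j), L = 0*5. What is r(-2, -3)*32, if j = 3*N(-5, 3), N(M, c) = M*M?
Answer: -4608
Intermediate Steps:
N(M, c) = M²
L = 0
j = 75 (j = 3*(-5)² = 3*25 = 75)
r(X, O) = X*(75 + O) (r(X, O) = (X + 0)*(O + 75) = X*(75 + O))
r(-2, -3)*32 = -2*(75 - 3)*32 = -2*72*32 = -144*32 = -4608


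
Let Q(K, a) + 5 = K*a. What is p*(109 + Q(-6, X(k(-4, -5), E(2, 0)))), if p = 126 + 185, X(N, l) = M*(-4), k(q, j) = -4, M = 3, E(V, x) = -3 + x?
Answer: 54736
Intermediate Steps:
X(N, l) = -12 (X(N, l) = 3*(-4) = -12)
Q(K, a) = -5 + K*a
p = 311
p*(109 + Q(-6, X(k(-4, -5), E(2, 0)))) = 311*(109 + (-5 - 6*(-12))) = 311*(109 + (-5 + 72)) = 311*(109 + 67) = 311*176 = 54736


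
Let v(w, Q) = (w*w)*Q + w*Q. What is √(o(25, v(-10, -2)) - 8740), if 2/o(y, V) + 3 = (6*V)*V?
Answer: I*√330286291753866/194397 ≈ 93.488*I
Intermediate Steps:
v(w, Q) = Q*w + Q*w² (v(w, Q) = w²*Q + Q*w = Q*w² + Q*w = Q*w + Q*w²)
o(y, V) = 2/(-3 + 6*V²) (o(y, V) = 2/(-3 + (6*V)*V) = 2/(-3 + 6*V²))
√(o(25, v(-10, -2)) - 8740) = √(2/(3*(-1 + 2*(-2*(-10)*(1 - 10))²)) - 8740) = √(2/(3*(-1 + 2*(-2*(-10)*(-9))²)) - 8740) = √(2/(3*(-1 + 2*(-180)²)) - 8740) = √(2/(3*(-1 + 2*32400)) - 8740) = √(2/(3*(-1 + 64800)) - 8740) = √((⅔)/64799 - 8740) = √((⅔)*(1/64799) - 8740) = √(2/194397 - 8740) = √(-1699029778/194397) = I*√330286291753866/194397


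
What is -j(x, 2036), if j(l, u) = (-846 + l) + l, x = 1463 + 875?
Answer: -3830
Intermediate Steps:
x = 2338
j(l, u) = -846 + 2*l
-j(x, 2036) = -(-846 + 2*2338) = -(-846 + 4676) = -1*3830 = -3830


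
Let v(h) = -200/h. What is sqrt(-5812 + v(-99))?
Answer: 2*I*sqrt(1581767)/33 ≈ 76.223*I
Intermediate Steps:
sqrt(-5812 + v(-99)) = sqrt(-5812 - 200/(-99)) = sqrt(-5812 - 200*(-1/99)) = sqrt(-5812 + 200/99) = sqrt(-575188/99) = 2*I*sqrt(1581767)/33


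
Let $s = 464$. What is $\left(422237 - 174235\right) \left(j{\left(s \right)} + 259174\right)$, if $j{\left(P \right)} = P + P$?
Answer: $64505816204$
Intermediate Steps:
$j{\left(P \right)} = 2 P$
$\left(422237 - 174235\right) \left(j{\left(s \right)} + 259174\right) = \left(422237 - 174235\right) \left(2 \cdot 464 + 259174\right) = 248002 \left(928 + 259174\right) = 248002 \cdot 260102 = 64505816204$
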